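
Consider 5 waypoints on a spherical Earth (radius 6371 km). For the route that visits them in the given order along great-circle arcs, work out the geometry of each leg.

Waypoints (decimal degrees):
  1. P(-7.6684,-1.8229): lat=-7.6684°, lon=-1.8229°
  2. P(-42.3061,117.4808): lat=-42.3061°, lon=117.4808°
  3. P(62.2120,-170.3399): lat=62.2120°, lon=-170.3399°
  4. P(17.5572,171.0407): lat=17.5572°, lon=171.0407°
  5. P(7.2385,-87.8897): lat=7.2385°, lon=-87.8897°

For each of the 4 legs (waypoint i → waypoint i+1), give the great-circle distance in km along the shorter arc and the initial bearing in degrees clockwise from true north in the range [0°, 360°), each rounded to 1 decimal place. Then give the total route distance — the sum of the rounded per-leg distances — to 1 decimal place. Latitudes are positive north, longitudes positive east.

Leg 1: φ1=-0.1338388, φ2=-0.7383807, Δφ=-0.6045419, Δλ=2.0822424 rad; a=sin²(Δφ/2)+cosφ1·cosφ2·sin²(Δλ/2)=0.6344574566; c=2·atan2(√a, √(1-a))=1.843062595; dist=6371·c=11742.152 ≈ 11742.2 km; running total=11742.2 km
Leg 1 bearing: y=sinΔλ·cosφ2=0.64492369, x=cosφ1·sinφ2-sinφ1·cosφ2·cosΔλ=-0.71537277; θ=atan2(y, x)=137.9647° ≈ 138.0°
Leg 2: φ1=-0.7383807, φ2=1.0858042, Δφ=1.8241850, Δλ=-5.0234189 rad; a=sin²(Δφ/2)+cosφ1·cosφ2·sin²(Δλ/2)=0.7449760623; c=2·atan2(√a, √(1-a))=2.082831160; dist=6371·c=13269.717 ≈ 13269.7 km; running total=25011.9 km
Leg 2 bearing: y=sinΔλ·cosφ2=0.44383250, x=cosφ1·sinφ2-sinφ1·cosφ2·cosΔλ=0.75030635; θ=atan2(y, x)=30.6058° ≈ 30.6°
Leg 3: φ1=1.0858042, φ2=0.3064309, Δφ=-0.7793733, Δλ=5.9582155 rad; a=sin²(Δφ/2)+cosφ1·cosφ2·sin²(Δλ/2)=0.1559549894; c=2·atan2(√a, √(1-a))=0.811942754; dist=6371·c=5172.887 ≈ 5172.9 km; running total=30184.8 km
Leg 3 bearing: y=sinΔλ·cosφ2=-0.30440694, x=cosφ1·sinφ2-sinφ1·cosφ2·cosΔλ=-0.65868698; θ=atan2(y, x)=-155.1964° <0 so +360° → 204.8036° ≈ 204.8°
Leg 4: φ1=0.3064309, φ2=0.1263357, Δφ=-0.1800953, Δλ=-4.5191880 rad; a=sin²(Δφ/2)+cosφ1·cosφ2·sin²(Δλ/2)=0.5717946975; c=2·atan2(√a, √(1-a))=1.714883776; dist=6371·c=10925.525 ≈ 10925.5 km; running total=41110.3 km
Leg 4 bearing: y=sinΔλ·cosφ2=0.97357321, x=cosφ1·sinφ2-sinφ1·cosφ2·cosΔλ=0.17758740; θ=atan2(y, x)=79.6625° ≈ 79.7°

Leg 1: dist=11742.2 km, bearing=138.0°
Leg 2: dist=13269.7 km, bearing=30.6°
Leg 3: dist=5172.9 km, bearing=204.8°
Leg 4: dist=10925.5 km, bearing=79.7°
Total: 41110.3 km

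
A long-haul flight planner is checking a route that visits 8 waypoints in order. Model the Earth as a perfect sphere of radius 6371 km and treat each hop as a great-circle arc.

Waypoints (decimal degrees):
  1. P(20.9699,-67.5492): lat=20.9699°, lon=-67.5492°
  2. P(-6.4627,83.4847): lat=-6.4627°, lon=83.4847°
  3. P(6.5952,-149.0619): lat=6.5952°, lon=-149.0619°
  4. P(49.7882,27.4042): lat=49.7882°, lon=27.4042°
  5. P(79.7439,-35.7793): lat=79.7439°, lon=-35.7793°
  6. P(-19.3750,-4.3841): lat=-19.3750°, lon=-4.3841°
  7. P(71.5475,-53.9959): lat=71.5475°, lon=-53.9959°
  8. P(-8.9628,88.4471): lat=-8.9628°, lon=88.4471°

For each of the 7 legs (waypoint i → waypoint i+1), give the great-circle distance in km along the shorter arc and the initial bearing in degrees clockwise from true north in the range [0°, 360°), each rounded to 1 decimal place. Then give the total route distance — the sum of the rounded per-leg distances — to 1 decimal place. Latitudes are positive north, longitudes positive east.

Leg 1: φ1=0.3659938, φ2=-0.1127954, Δφ=-0.4787892, Δλ=2.6360388 rad; a=sin²(Δφ/2)+cosφ1·cosφ2·sin²(Δλ/2)=0.9260249877; c=2·atan2(√a, √(1-a))=2.590685427; dist=6371·c=16505.257 ≈ 16505.3 km; running total=16505.3 km
Leg 1 bearing: y=sinΔλ·cosφ2=0.48121454, x=cosφ1·sinφ2-sinφ1·cosφ2·cosΔλ=0.20601797; θ=atan2(y, x)=66.8232° ≈ 66.8°
Leg 2: φ1=-0.1127954, φ2=0.1151080, Δφ=0.2279033, Δλ=-4.0587038 rad; a=sin²(Δφ/2)+cosφ1·cosφ2·sin²(Δλ/2)=0.8065902228; c=2·atan2(√a, √(1-a))=2.230876828; dist=6371·c=14212.916 ≈ 14212.9 km; running total=30718.2 km
Leg 2 bearing: y=sinΔλ·cosφ2=0.78859482, x=cosφ1·sinφ2-sinφ1·cosφ2·cosΔλ=0.04612970; θ=atan2(y, x)=86.6522° ≈ 86.7°
Leg 3: φ1=0.1151080, φ2=0.8689680, Δφ=0.7538601, Δλ=3.0799145 rad; a=sin²(Δφ/2)+cosφ1·cosφ2·sin²(Δλ/2)=0.7762066666; c=2·atan2(√a, √(1-a))=2.156052973; dist=6371·c=13736.213 ≈ 13736.2 km; running total=44454.4 km
Leg 3 bearing: y=sinΔλ·cosφ2=0.03979512, x=cosφ1·sinφ2-sinφ1·cosφ2·cosΔλ=0.83261988; θ=atan2(y, x)=2.7364° ≈ 2.7°
Leg 4: φ1=0.8689680, φ2=1.3917936, Δφ=0.5228256, Δλ=-1.1027601 rad; a=sin²(Δφ/2)+cosφ1·cosφ2·sin²(Δλ/2)=0.0983403530; c=2·atan2(√a, √(1-a))=0.637948368; dist=6371·c=4064.369 ≈ 4064.4 km; running total=48518.8 km
Leg 4 bearing: y=sinΔλ·cosφ2=-0.15890027, x=cosφ1·sinφ2-sinφ1·cosφ2·cosΔλ=0.57395890; θ=atan2(y, x)=-15.4747° <0 so +360° → 344.5253° ≈ 344.5°
Leg 5: φ1=1.3917936, φ2=-0.3381575, Δφ=-1.7299512, Δλ=0.5479496 rad; a=sin²(Δφ/2)+cosφ1·cosφ2·sin²(Δλ/2)=0.5915373910; c=2·atan2(√a, √(1-a))=1.754909515; dist=6371·c=11180.529 ≈ 11180.5 km; running total=59699.3 km
Leg 5 bearing: y=sinΔλ·cosφ2=0.49143610, x=cosφ1·sinφ2-sinφ1·cosφ2·cosΔλ=-0.85145416; θ=atan2(y, x)=150.0076° ≈ 150.0°
Leg 6: φ1=-0.3381575, φ2=1.2487394, Δφ=1.5868970, Δλ=-0.8658893 rad; a=sin²(Δφ/2)+cosφ1·cosφ2·sin²(Δλ/2)=0.5606078912; c=2·atan2(√a, √(1-a))=1.692310932; dist=6371·c=10781.713 ≈ 10781.7 km; running total=70481.0 km
Leg 6 bearing: y=sinΔλ·cosφ2=-0.24108310, x=cosφ1·sinφ2-sinφ1·cosφ2·cosΔλ=0.96290481; θ=atan2(y, x)=-14.0562° <0 so +360° → 345.9438° ≈ 345.9°
Leg 7: φ1=1.2487394, φ2=-0.1564304, Δφ=-1.4051698, Δλ=2.4860993 rad; a=sin²(Δφ/2)+cosφ1·cosφ2·sin²(Δλ/2)=0.6978192792; c=2·atan2(√a, √(1-a))=1.977559363; dist=6371·c=12599.031 ≈ 12599.0 km; running total=83080.0 km
Leg 7 bearing: y=sinΔλ·cosφ2=0.60210759, x=cosφ1·sinφ2-sinφ1·cosφ2·cosΔλ=0.69349591; θ=atan2(y, x)=40.9652° ≈ 41.0°

Leg 1: dist=16505.3 km, bearing=66.8°
Leg 2: dist=14212.9 km, bearing=86.7°
Leg 3: dist=13736.2 km, bearing=2.7°
Leg 4: dist=4064.4 km, bearing=344.5°
Leg 5: dist=11180.5 km, bearing=150.0°
Leg 6: dist=10781.7 km, bearing=345.9°
Leg 7: dist=12599.0 km, bearing=41.0°
Total: 83080.0 km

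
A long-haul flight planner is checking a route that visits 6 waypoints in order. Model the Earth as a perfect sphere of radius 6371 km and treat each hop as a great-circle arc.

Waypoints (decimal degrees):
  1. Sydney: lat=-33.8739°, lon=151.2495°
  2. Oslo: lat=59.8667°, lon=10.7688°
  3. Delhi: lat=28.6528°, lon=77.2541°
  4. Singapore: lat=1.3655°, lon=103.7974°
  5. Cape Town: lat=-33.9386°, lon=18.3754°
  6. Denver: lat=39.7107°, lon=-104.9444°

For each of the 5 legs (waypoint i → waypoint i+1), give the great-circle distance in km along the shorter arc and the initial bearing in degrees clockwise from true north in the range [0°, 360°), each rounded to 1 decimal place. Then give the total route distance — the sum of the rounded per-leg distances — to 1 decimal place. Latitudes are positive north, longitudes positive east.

Leg 1: φ1=-0.5912111, φ2=1.0448710, Δφ=1.6360821, Δλ=-2.4518508 rad; a=sin²(Δφ/2)+cosφ1·cosφ2·sin²(Δλ/2)=0.9017859103; c=2·atan2(√a, √(1-a))=2.504068430; dist=6371·c=15953.420 ≈ 15953.4 km; running total=15953.4 km
Leg 1 bearing: y=sinΔλ·cosφ2=-0.31945030, x=cosφ1·sinφ2-sinφ1·cosφ2·cosΔλ=0.50221891; θ=atan2(y, x)=-32.4595° <0 so +360° → 327.5405° ≈ 327.5°
Leg 2: φ1=1.0448710, φ2=0.5000857, Δφ=-0.5447853, Δλ=1.1603874 rad; a=sin²(Δφ/2)+cosφ1·cosφ2·sin²(Δλ/2)=0.2047657305; c=2·atan2(√a, √(1-a))=0.939157059; dist=6371·c=5983.370 ≈ 5983.4 km; running total=21936.8 km
Leg 2 bearing: y=sinΔλ·cosφ2=0.80466844, x=cosφ1·sinφ2-sinφ1·cosφ2·cosΔλ=-0.06209347; θ=atan2(y, x)=94.4126° ≈ 94.4°
Leg 3: φ1=0.5000857, φ2=0.0238325, Δφ=-0.4762532, Δλ=0.4632680 rad; a=sin²(Δφ/2)+cosφ1·cosφ2·sin²(Δλ/2)=0.1018752246; c=2·atan2(√a, √(1-a))=0.649726064; dist=6371·c=4139.405 ≈ 4139.4 km; running total=26076.2 km
Leg 3 bearing: y=sinΔλ·cosφ2=0.44674711, x=cosφ1·sinφ2-sinφ1·cosφ2·cosΔλ=-0.40792606; θ=atan2(y, x)=132.3993° ≈ 132.4°
Leg 4: φ1=0.0238325, φ2=-0.5923403, Δφ=-0.6161728, Δλ=-1.4908952 rad; a=sin²(Δφ/2)+cosφ1·cosφ2·sin²(Δλ/2)=0.4735524533; c=2·atan2(√a, √(1-a))=1.517876536; dist=6371·c=9670.391 ≈ 9670.4 km; running total=35746.6 km
Leg 4 bearing: y=sinΔλ·cosφ2=-0.82698947, x=cosφ1·sinφ2-sinφ1·cosφ2·cosΔλ=-0.55972361; θ=atan2(y, x)=-124.0910° <0 so +360° → 235.9090° ≈ 235.9°
Leg 5: φ1=-0.5923403, φ2=0.6930825, Δφ=1.2854228, Δλ=-2.1523365 rad; a=sin²(Δφ/2)+cosφ1·cosφ2·sin²(Δλ/2)=0.8536450871; c=2·atan2(√a, √(1-a))=2.356453881; dist=6371·c=15012.968 ≈ 15013.0 km; running total=50759.6 km
Leg 5 bearing: y=sinΔλ·cosφ2=-0.64282410, x=cosφ1·sinφ2-sinφ1·cosφ2·cosΔλ=0.29413905; θ=atan2(y, x)=-65.4124° <0 so +360° → 294.5876° ≈ 294.6°

Leg 1: dist=15953.4 km, bearing=327.5°
Leg 2: dist=5983.4 km, bearing=94.4°
Leg 3: dist=4139.4 km, bearing=132.4°
Leg 4: dist=9670.4 km, bearing=235.9°
Leg 5: dist=15013.0 km, bearing=294.6°
Total: 50759.6 km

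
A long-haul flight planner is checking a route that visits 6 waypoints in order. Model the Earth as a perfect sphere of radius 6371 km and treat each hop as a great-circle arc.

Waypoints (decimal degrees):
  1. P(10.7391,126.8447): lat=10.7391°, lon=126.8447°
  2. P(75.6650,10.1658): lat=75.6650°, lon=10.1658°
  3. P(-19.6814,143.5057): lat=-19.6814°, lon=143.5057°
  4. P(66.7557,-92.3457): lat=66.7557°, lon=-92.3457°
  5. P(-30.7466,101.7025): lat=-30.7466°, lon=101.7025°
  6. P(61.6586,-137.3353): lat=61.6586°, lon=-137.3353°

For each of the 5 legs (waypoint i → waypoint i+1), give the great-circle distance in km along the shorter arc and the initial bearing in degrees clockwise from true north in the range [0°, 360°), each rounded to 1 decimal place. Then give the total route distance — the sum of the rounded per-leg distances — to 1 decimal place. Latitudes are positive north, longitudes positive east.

Leg 1: φ1=0.1874327, φ2=1.3206034, Δφ=1.1331707, Δλ=-2.0364310 rad; a=sin²(Δφ/2)+cosφ1·cosφ2·sin²(Δλ/2)=0.4643416989; c=2·atan2(√a, √(1-a))=1.499419132; dist=6371·c=9552.799 ≈ 9552.8 km; running total=9552.8 km
Leg 1 bearing: y=sinΔλ·cosφ2=-0.22123158, x=cosφ1·sinφ2-sinφ1·cosφ2·cosΔλ=0.97261016; θ=atan2(y, x)=-12.8146° <0 so +360° → 347.1854° ≈ 347.2°
Leg 2: φ1=1.3206034, φ2=-0.3435052, Δφ=-1.6641086, Δλ=2.3272203 rad; a=sin²(Δφ/2)+cosφ1·cosφ2·sin²(Δλ/2)=0.7431520922; c=2·atan2(√a, √(1-a))=2.078651437; dist=6371·c=13243.088 ≈ 13243.1 km; running total=22795.9 km
Leg 2 bearing: y=sinΔλ·cosφ2=0.68480636, x=cosφ1·sinφ2-sinφ1·cosφ2·cosΔλ=0.54272322; θ=atan2(y, x)=51.6024° ≈ 51.6°
Leg 3: φ1=-0.3435052, φ2=1.1651068, Δφ=1.5086120, Δλ=-4.1163835 rad; a=sin²(Δφ/2)+cosφ1·cosφ2·sin²(Δλ/2)=0.7590225786; c=2·atan2(√a, √(1-a))=2.115360270; dist=6371·c=13476.960 ≈ 13477.0 km; running total=36272.9 km
Leg 3 bearing: y=sinΔλ·cosφ2=0.32660824, x=cosφ1·sinφ2-sinφ1·cosφ2·cosΔλ=0.79054176; θ=atan2(y, x)=22.4477° ≈ 22.4°
Leg 4: φ1=1.1651068, φ2=-0.5366294, Δφ=-1.7017362, Δλ=3.3867800 rad; a=sin²(Δφ/2)+cosφ1·cosφ2·sin²(Δλ/2)=0.8993897119; c=2·atan2(√a, √(1-a))=2.496060001; dist=6371·c=15902.398 ≈ 15902.4 km; running total=52175.3 km
Leg 4 bearing: y=sinΔλ·cosφ2=-0.20861802, x=cosφ1·sinφ2-sinφ1·cosφ2·cosΔλ=0.56429598; θ=atan2(y, x)=-20.2892° <0 so +360° → 339.7108° ≈ 339.7°
Leg 5: φ1=-0.5366294, φ2=1.0761456, Δφ=1.6127750, Δλ=-4.1719966 rad; a=sin²(Δφ/2)+cosφ1·cosφ2·sin²(Δλ/2)=0.8299321398; c=2·atan2(√a, √(1-a))=2.291434446; dist=6371·c=14598.729 ≈ 14598.7 km; running total=66774.0 km
Leg 5 bearing: y=sinΔλ·cosφ2=0.40707935, x=cosφ1·sinφ2-sinφ1·cosφ2·cosΔλ=0.63155802; θ=atan2(y, x)=32.8044° ≈ 32.8°

Leg 1: dist=9552.8 km, bearing=347.2°
Leg 2: dist=13243.1 km, bearing=51.6°
Leg 3: dist=13477.0 km, bearing=22.4°
Leg 4: dist=15902.4 km, bearing=339.7°
Leg 5: dist=14598.7 km, bearing=32.8°
Total: 66774.0 km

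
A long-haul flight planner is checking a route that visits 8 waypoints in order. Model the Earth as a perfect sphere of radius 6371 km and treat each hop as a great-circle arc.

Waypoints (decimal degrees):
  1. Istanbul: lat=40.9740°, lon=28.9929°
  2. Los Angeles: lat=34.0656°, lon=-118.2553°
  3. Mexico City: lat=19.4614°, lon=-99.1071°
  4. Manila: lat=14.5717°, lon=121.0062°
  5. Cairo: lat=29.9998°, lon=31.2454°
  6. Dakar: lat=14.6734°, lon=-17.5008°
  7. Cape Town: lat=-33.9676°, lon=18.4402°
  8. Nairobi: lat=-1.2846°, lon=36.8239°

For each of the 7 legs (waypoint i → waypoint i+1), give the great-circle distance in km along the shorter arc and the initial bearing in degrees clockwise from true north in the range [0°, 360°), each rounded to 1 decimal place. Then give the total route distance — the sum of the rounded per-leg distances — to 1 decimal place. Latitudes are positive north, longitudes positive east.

Leg 1: dist=11023.0 km, bearing=333.0°
Leg 2: dist=2491.9 km, bearing=125.8°
Leg 3: dist=14220.0 km, bearing=307.8°
Leg 4: dist=9181.5 km, bearing=299.1°
Leg 5: dist=5251.5 km, bearing=262.2°
Leg 6: dist=6612.4 km, bearing=145.6°
Leg 7: dist=4106.6 km, bearing=31.7°
Total: 52886.9 km

Leg 1: φ1=0.7151312, φ2=0.5945569, Δφ=-0.1205743, Δλ=-2.5699659 rad; a=sin²(Δφ/2)+cosφ1·cosφ2·sin²(Δλ/2)=0.5793596557; c=2·atan2(√a, √(1-a))=1.730189713; dist=6371·c=11023.039 ≈ 11023.0 km; running total=11023.0 km
Leg 1 bearing: y=sinΔλ·cosφ2=-0.44816340, x=cosφ1·sinφ2-sinφ1·cosφ2·cosΔλ=0.87974868; θ=atan2(y, x)=-26.9953° <0 so +360° → 333.0047° ≈ 333.0°
Leg 2: φ1=0.5945569, φ2=0.3396655, Δφ=-0.2548914, Δλ=0.3341991 rad; a=sin²(Δφ/2)+cosφ1·cosφ2·sin²(Δλ/2)=0.0377615906; c=2·atan2(√a, √(1-a))=0.391135345; dist=6371·c=2491.923 ≈ 2491.9 km; running total=13514.9 km
Leg 2 bearing: y=sinΔλ·cosφ2=0.30927209, x=cosφ1·sinφ2-sinφ1·cosφ2·cosΔλ=-0.22292013; θ=atan2(y, x)=125.7837° ≈ 125.8°
Leg 3: φ1=0.3396655, φ2=0.2543241, Δφ=-0.0853414, Δλ=3.8417018 rad; a=sin²(Δφ/2)+cosφ1·cosφ2·sin²(Δλ/2)=0.8070299428; c=2·atan2(√a, √(1-a))=2.231990606; dist=6371·c=14220.012 ≈ 14220.0 km; running total=27734.9 km
Leg 3 bearing: y=sinΔλ·cosφ2=-0.62357630, x=cosφ1·sinφ2-sinφ1·cosφ2·cosΔλ=0.48382131; θ=atan2(y, x)=-52.1928° <0 so +360° → 307.8072° ≈ 307.8°
Leg 4: φ1=0.2543241, φ2=0.5235953, Δφ=0.2692711, Δλ=-1.5666215 rad; a=sin²(Δφ/2)+cosφ1·cosφ2·sin²(Δλ/2)=0.4353529403; c=2·atan2(√a, √(1-a))=1.441139236; dist=6371·c=9181.498 ≈ 9181.5 km; running total=36916.4 km
Leg 4 bearing: y=sinΔλ·cosφ2=-0.86601960, x=cosφ1·sinφ2-sinφ1·cosφ2·cosΔλ=0.48300422; θ=atan2(y, x)=-60.8503° <0 so +360° → 299.1497° ≈ 299.1°
Leg 5: φ1=0.5235953, φ2=0.2560991, Δφ=-0.2674961, Δλ=-0.8507817 rad; a=sin²(Δφ/2)+cosφ1·cosφ2·sin²(Δλ/2)=0.1604582311; c=2·atan2(√a, √(1-a))=0.824282897; dist=6371·c=5251.506 ≈ 5251.5 km; running total=42167.9 km
Leg 5 bearing: y=sinΔλ·cosφ2=-0.72727659, x=cosφ1·sinφ2-sinφ1·cosφ2·cosΔλ=-0.09957062; θ=atan2(y, x)=-97.7958° <0 so +360° → 262.2042° ≈ 262.2°
Leg 6: φ1=0.2560991, φ2=-0.5928465, Δφ=-0.8489456, Δλ=0.6272888 rad; a=sin²(Δφ/2)+cosφ1·cosφ2·sin²(Δλ/2)=0.2459831816; c=2·atan2(√a, √(1-a))=1.037895997; dist=6371·c=6612.435 ≈ 6612.4 km; running total=48780.3 km
Leg 6 bearing: y=sinΔλ·cosφ2=0.48679067, x=cosφ1·sinφ2-sinφ1·cosφ2·cosΔλ=-0.71058896; θ=atan2(y, x)=145.5868° ≈ 145.6°
Leg 7: φ1=-0.5928465, φ2=-0.0224205, Δφ=0.5704260, Δλ=0.3208561 rad; a=sin²(Δφ/2)+cosφ1·cosφ2·sin²(Δλ/2)=0.1003218743; c=2·atan2(√a, √(1-a))=0.644573257; dist=6371·c=4106.576 ≈ 4106.6 km; running total=52886.9 km
Leg 7 bearing: y=sinΔλ·cosφ2=0.31529982, x=cosφ1·sinφ2-sinφ1·cosφ2·cosΔλ=0.51148373; θ=atan2(y, x)=31.6514° ≈ 31.7°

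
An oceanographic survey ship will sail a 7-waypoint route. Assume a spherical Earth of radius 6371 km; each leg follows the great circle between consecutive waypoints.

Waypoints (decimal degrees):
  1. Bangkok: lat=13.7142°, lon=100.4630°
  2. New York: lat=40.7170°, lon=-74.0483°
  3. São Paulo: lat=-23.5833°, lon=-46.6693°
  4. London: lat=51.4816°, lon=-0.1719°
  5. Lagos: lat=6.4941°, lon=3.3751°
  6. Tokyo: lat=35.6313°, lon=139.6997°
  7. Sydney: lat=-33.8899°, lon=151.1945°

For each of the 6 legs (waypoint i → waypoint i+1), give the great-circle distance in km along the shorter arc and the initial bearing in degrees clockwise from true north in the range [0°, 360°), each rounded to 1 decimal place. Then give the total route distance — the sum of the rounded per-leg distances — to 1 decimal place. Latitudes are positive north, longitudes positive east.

Leg 1: dist=13936.2 km, bearing=354.9°
Leg 2: dist=7689.7 km, bearing=153.2°
Leg 3: dist=9498.1 km, bearing=26.9°
Leg 4: dist=5013.1 km, bearing=175.0°
Leg 5: dist=13478.1 km, bearing=41.0°
Leg 6: dist=7822.2 km, bearing=169.9°
Total: 57437.4 km

Leg 1: φ1=0.2393579, φ2=0.7106457, Δφ=0.4712878, Δλ=-3.0457968 rad; a=sin²(Δφ/2)+cosφ1·cosφ2·sin²(Δλ/2)=0.7891520464; c=2·atan2(√a, √(1-a))=2.187444709; dist=6371·c=13936.210 ≈ 13936.2 km; running total=13936.2 km
Leg 1 bearing: y=sinΔλ·cosφ2=-0.07249661, x=cosφ1·sinφ2-sinφ1·cosφ2·cosΔλ=0.81259376; θ=atan2(y, x)=-5.0982° <0 so +360° → 354.9018° ≈ 354.9°
Leg 2: φ1=0.7106457, φ2=-0.4116062, Δφ=-1.1222519, Δλ=0.4778537 rad; a=sin²(Δφ/2)+cosφ1·cosφ2·sin²(Δλ/2)=0.3220780542; c=2·atan2(√a, √(1-a))=1.206979418; dist=6371·c=7689.666 ≈ 7689.7 km; running total=21625.9 km
Leg 2 bearing: y=sinΔλ·cosφ2=0.42146536, x=cosφ1·sinφ2-sinφ1·cosφ2·cosΔλ=-0.83411155; θ=atan2(y, x)=153.1931° ≈ 153.2°
Leg 3: φ1=-0.4116062, φ2=0.8985234, Δφ=1.3101297, Δλ=0.8115327 rad; a=sin²(Δφ/2)+cosφ1·cosφ2·sin²(Δλ/2)=0.4600643738; c=2·atan2(√a, √(1-a))=1.490839908; dist=6371·c=9498.141 ≈ 9498.1 km; running total=31124.0 km
Leg 3 bearing: y=sinΔλ·cosφ2=0.45171899, x=cosφ1·sinφ2-sinφ1·cosφ2·cosΔλ=0.88857782; θ=atan2(y, x)=26.9470° ≈ 26.9°
Leg 4: φ1=0.8985234, φ2=0.1133434, Δφ=-0.7851800, Δλ=0.0619068 rad; a=sin²(Δφ/2)+cosφ1·cosφ2·sin²(Δλ/2)=0.1469621472; c=2·atan2(√a, √(1-a))=0.786855263; dist=6371·c=5013.055 ≈ 5013.1 km; running total=36137.1 km
Leg 4 bearing: y=sinΔλ·cosφ2=0.06147032, x=cosφ1·sinφ2-sinφ1·cosφ2·cosΔλ=-0.70546332; θ=atan2(y, x)=175.0201° ≈ 175.0°
Leg 5: φ1=0.1133434, φ2=0.6218835, Δφ=0.5085401, Δλ=2.3793131 rad; a=sin²(Δφ/2)+cosφ1·cosφ2·sin²(Δλ/2)=0.7590976738; c=2·atan2(√a, √(1-a))=2.115535868; dist=6371·c=13478.079 ≈ 13478.1 km; running total=49615.2 km
Leg 5 bearing: y=sinΔλ·cosφ2=0.56128488, x=cosφ1·sinφ2-sinφ1·cosφ2·cosΔλ=0.64531610; θ=atan2(y, x)=41.0162° ≈ 41.0°
Leg 6: φ1=0.6218835, φ2=-0.5914903, Δφ=-1.2133738, Δλ=0.2006221 rad; a=sin²(Δφ/2)+cosφ1·cosφ2·sin²(Δλ/2)=0.3318359032; c=2·atan2(√a, √(1-a))=1.227781097; dist=6371·c=7822.193 ≈ 7822.2 km; running total=57437.4 km
Leg 6 bearing: y=sinΔλ·cosφ2=0.16542361, x=cosφ1·sinφ2-sinφ1·cosφ2·cosΔλ=-0.92710214; θ=atan2(y, x)=169.8831° ≈ 169.9°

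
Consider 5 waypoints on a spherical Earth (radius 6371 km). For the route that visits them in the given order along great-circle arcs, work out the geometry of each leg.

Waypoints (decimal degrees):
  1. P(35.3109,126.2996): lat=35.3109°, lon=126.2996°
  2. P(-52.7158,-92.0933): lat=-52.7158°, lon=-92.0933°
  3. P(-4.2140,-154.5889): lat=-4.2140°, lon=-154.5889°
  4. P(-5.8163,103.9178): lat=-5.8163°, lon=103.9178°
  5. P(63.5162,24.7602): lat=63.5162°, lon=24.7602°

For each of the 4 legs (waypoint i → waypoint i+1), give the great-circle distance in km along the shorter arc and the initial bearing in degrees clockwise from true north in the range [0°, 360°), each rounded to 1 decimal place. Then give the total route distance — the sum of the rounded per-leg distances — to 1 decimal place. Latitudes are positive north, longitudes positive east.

Leg 1: dist=16448.2 km, bearing=134.9°
Leg 2: dist=7814.5 km, bearing=290.0°
Leg 3: dist=11227.0 km, bearing=263.2°
Leg 4: dist=10053.7 km, bearing=334.0°
Total: 45543.4 km

Leg 1: φ1=0.6162915, φ2=-0.9200643, Δφ=-1.5363557, Δλ=-3.8116752 rad; a=sin²(Δφ/2)+cosφ1·cosφ2·sin²(Δλ/2)=0.9236636123; c=2·atan2(√a, √(1-a))=2.581728428; dist=6371·c=16448.192 ≈ 16448.2 km; running total=16448.2 km
Leg 1 bearing: y=sinΔλ·cosφ2=0.37621325, x=cosφ1·sinφ2-sinφ1·cosφ2·cosΔλ=-0.37483352; θ=atan2(y, x)=134.8947° ≈ 134.9°
Leg 2: φ1=-0.9200643, φ2=-0.0735482, Δφ=0.8465161, Δλ=-1.0907540 rad; a=sin²(Δφ/2)+cosφ1·cosφ2·sin²(Δλ/2)=0.3312684337; c=2·atan2(√a, √(1-a))=1.226575693; dist=6371·c=7814.514 ≈ 7814.5 km; running total=24262.7 km
Leg 2 bearing: y=sinΔλ·cosφ2=-0.88457748, x=cosφ1·sinφ2-sinφ1·cosφ2·cosΔλ=0.32193372; θ=atan2(y, x)=-70.0015° <0 so +360° → 289.9985° ≈ 290.0°
Leg 3: φ1=-0.0735482, φ2=-0.1015136, Δφ=-0.0279654, Δλ=4.5117931 rad; a=sin²(Δφ/2)+cosφ1·cosφ2·sin²(Δλ/2)=0.5951225343; c=2·atan2(√a, √(1-a))=1.762208095; dist=6371·c=11227.028 ≈ 11227.0 km; running total=35489.7 km
Leg 3 bearing: y=sinΔλ·cosφ2=-0.97490316, x=cosφ1·sinφ2-sinφ1·cosφ2·cosΔλ=-0.11563150; θ=atan2(y, x)=-96.7641° <0 so +360° → 263.2359° ≈ 263.2°
Leg 4: φ1=-0.1015136, φ2=1.1085668, Δφ=1.2100804, Δλ=-1.3815607 rad; a=sin²(Δφ/2)+cosφ1·cosφ2·sin²(Δλ/2)=0.5036254111; c=2·atan2(√a, √(1-a))=1.578047213; dist=6371·c=10053.739 ≈ 10053.7 km; running total=45543.4 km
Leg 4 bearing: y=sinΔλ·cosφ2=-0.43798389, x=cosφ1·sinφ2-sinφ1·cosφ2·cosΔλ=0.89895358; θ=atan2(y, x)=-25.9761° <0 so +360° → 334.0239° ≈ 334.0°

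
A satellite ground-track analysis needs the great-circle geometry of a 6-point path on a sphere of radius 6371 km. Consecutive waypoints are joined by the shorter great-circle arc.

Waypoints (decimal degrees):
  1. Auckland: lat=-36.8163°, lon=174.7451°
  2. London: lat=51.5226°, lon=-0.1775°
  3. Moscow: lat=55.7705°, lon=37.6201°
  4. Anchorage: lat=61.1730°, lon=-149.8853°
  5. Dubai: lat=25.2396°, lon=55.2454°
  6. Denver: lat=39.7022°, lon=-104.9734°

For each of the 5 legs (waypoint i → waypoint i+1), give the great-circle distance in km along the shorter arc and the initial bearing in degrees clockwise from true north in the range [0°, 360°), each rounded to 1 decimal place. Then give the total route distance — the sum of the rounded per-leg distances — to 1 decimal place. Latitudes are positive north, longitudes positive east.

Leg 1: dist=18331.5 km, bearing=347.8°
Leg 2: dist=2502.9 km, bearing=64.2°
Leg 3: dist=6994.9 km, bearing=4.1°
Leg 4: dist=10143.2 km, bearing=337.4°
Leg 5: dist=12508.0 km, bearing=343.6°
Total: 50480.5 km

Leg 1: φ1=-0.6425657, φ2=0.8992390, Δφ=1.5418047, Δλ=-3.0529753 rad; a=sin²(Δφ/2)+cosφ1·cosφ2·sin²(Δλ/2)=0.9826426362; c=2·atan2(√a, √(1-a))=2.877329678; dist=6371·c=18331.467 ≈ 18331.5 km; running total=18331.5 km
Leg 1 bearing: y=sinΔλ·cosφ2=-0.05506610, x=cosφ1·sinφ2-sinφ1·cosφ2·cosΔλ=0.25532737; θ=atan2(y, x)=-12.1705° <0 so +360° → 347.8295° ≈ 347.8°
Leg 2: φ1=0.8992390, φ2=0.9733789, Δφ=0.0741398, Δλ=0.6596926 rad; a=sin²(Δφ/2)+cosφ1·cosφ2·sin²(Δλ/2)=0.0380915630; c=2·atan2(√a, √(1-a))=0.392862784; dist=6371·c=2502.929 ≈ 2502.9 km; running total=20834.4 km
Leg 2 bearing: y=sinΔλ·cosφ2=0.34474720, x=cosφ1·sinφ2-sinφ1·cosφ2·cosΔλ=0.16646846; θ=atan2(y, x)=64.2254° ≈ 64.2°
Leg 3: φ1=0.9733789, φ2=1.0676703, Δφ=0.0942914, Δλ=-3.2725866 rad; a=sin²(Δφ/2)+cosφ1·cosφ2·sin²(Δλ/2)=0.2722823316; c=2·atan2(√a, √(1-a))=1.097935179; dist=6371·c=6994.945 ≈ 6994.9 km; running total=27829.3 km
Leg 3 bearing: y=sinΔλ·cosφ2=0.06298042, x=cosφ1·sinφ2-sinφ1·cosφ2·cosΔλ=0.88803836; θ=atan2(y, x)=4.0567° ≈ 4.1°
Leg 4: φ1=1.0676703, φ2=0.4405141, Δφ=-0.6271561, Δλ=3.5802061 rad; a=sin²(Δφ/2)+cosφ1·cosφ2·sin²(Δλ/2)=0.5106435337; c=2·atan2(√a, √(1-a))=1.592085002; dist=6371·c=10143.174 ≈ 10143.2 km; running total=37972.5 km
Leg 4 bearing: y=sinΔλ·cosφ2=-0.38414103, x=cosφ1·sinφ2-sinφ1·cosφ2·cosΔλ=0.92302900; θ=atan2(y, x)=-22.5958° <0 so +360° → 337.4042° ≈ 337.4°
Leg 5: φ1=0.4405141, φ2=0.6929341, Δφ=0.2524200, Δλ=-2.7963456 rad; a=sin²(Δφ/2)+cosφ1·cosφ2·sin²(Δλ/2)=0.6912367162; c=2·atan2(√a, √(1-a))=1.963268117; dist=6371·c=12507.981 ≈ 12508.0 km; running total=50480.5 km
Leg 5 bearing: y=sinΔλ·cosφ2=-0.26037896, x=cosφ1·sinφ2-sinφ1·cosφ2·cosΔλ=0.88651953; θ=atan2(y, x)=-16.3680° <0 so +360° → 343.6320° ≈ 343.6°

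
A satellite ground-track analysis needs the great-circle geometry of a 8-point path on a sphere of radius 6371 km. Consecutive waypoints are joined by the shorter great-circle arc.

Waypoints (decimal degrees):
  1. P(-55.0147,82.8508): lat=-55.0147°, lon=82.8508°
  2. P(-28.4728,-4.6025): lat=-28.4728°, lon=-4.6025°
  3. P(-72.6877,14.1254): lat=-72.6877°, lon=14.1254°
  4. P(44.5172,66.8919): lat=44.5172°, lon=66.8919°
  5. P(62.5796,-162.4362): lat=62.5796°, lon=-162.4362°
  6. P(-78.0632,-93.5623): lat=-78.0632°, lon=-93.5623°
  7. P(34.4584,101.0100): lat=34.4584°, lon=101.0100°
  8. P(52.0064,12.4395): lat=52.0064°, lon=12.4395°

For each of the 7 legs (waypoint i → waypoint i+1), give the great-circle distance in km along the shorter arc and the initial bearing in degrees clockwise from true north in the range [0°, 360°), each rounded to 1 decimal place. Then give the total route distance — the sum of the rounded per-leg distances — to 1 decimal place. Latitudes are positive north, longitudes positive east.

Leg 1: φ1=-0.9601877, φ2=-0.4969441, Δφ=0.4632435, Δλ=-1.5263480 rad; a=sin²(Δφ/2)+cosφ1·cosφ2·sin²(Δλ/2)=0.2935054459; c=2·atan2(√a, √(1-a))=1.145062618; dist=6371·c=7295.194 ≈ 7295.2 km; running total=7295.2 km
Leg 1 bearing: y=sinΔλ·cosφ2=-0.87817534, x=cosφ1·sinφ2-sinφ1·cosφ2·cosΔλ=-0.24134638; θ=atan2(y, x)=-105.3670° <0 so +360° → 254.6330° ≈ 254.6°
Leg 2: φ1=-0.4969441, φ2=-1.2686397, Δφ=-0.7716956, Δλ=0.3268635 rad; a=sin²(Δφ/2)+cosφ1·cosφ2·sin²(Δλ/2)=0.1485603091; c=2·atan2(√a, √(1-a))=0.791358879; dist=6371·c=5041.747 ≈ 5041.7 km; running total=12336.9 km
Leg 2 bearing: y=sinΔλ·cosφ2=0.09554520, x=cosφ1·sinφ2-sinφ1·cosφ2·cosΔλ=-0.70486289; θ=atan2(y, x)=172.2805° ≈ 172.3°
Leg 3: φ1=-1.2686397, φ2=0.7769717, Δφ=2.0456114, Δλ=0.9209492 rad; a=sin²(Δφ/2)+cosφ1·cosφ2·sin²(Δλ/2)=0.7704869262; c=2·atan2(√a, √(1-a))=2.142390921; dist=6371·c=13649.173 ≈ 13649.2 km; running total=25986.1 km
Leg 3 bearing: y=sinΔλ·cosφ2=0.56770554, x=cosφ1·sinφ2-sinφ1·cosφ2·cosΔλ=0.62053018; θ=atan2(y, x)=42.4545° ≈ 42.5°
Leg 4: φ1=0.7769717, φ2=1.0922201, Δφ=0.3152484, Δλ=-4.0025304 rad; a=sin²(Δφ/2)+cosφ1·cosφ2·sin²(Δλ/2)=0.2958259013; c=2·atan2(√a, √(1-a))=1.150152546; dist=6371·c=7327.622 ≈ 7327.6 km; running total=33313.7 km
Leg 4 bearing: y=sinΔλ·cosφ2=0.34928012, x=cosφ1·sinφ2-sinφ1·cosφ2·cosΔλ=0.84335944; θ=atan2(y, x)=22.4971° ≈ 22.5°
Leg 5: φ1=1.0922201, φ2=-1.3624599, Δφ=-2.4546799, Δλ=1.2020763 rad; a=sin²(Δφ/2)+cosφ1·cosφ2·sin²(Δλ/2)=0.9170635695; c=2·atan2(√a, √(1-a))=2.557344717; dist=6371·c=16292.843 ≈ 16292.8 km; running total=49606.5 km
Leg 5 bearing: y=sinΔλ·cosφ2=0.19293129, x=cosφ1·sinφ2-sinφ1·cosφ2·cosΔλ=-0.51672956; θ=atan2(y, x)=159.5259° ≈ 159.5°
Leg 6: φ1=-1.3624599, φ2=0.6014125, Δφ=1.9638724, Δλ=3.3959273 rad; a=sin²(Δφ/2)+cosφ1·cosφ2·sin²(Δλ/2)=0.8593139663; c=2·atan2(√a, √(1-a))=2.372623552; dist=6371·c=15115.985 ≈ 15116.0 km; running total=64722.5 km
Leg 6 bearing: y=sinΔλ·cosφ2=-0.20745479, x=cosφ1·sinφ2-sinφ1·cosφ2·cosΔλ=-0.66372917; θ=atan2(y, x)=-162.6429° <0 so +360° → 197.3571° ≈ 197.4°
Leg 7: φ1=0.6014125, φ2=0.9076829, Δφ=0.3062704, Δλ=-1.5458468 rad; a=sin²(Δφ/2)+cosφ1·cosφ2·sin²(Δλ/2)=0.2707181974; c=2·atan2(√a, √(1-a))=1.094418161; dist=6371·c=6972.538 ≈ 6972.5 km; running total=71695.0 km
Leg 7 bearing: y=sinΔλ·cosφ2=-0.61538187, x=cosφ1·sinφ2-sinφ1·cosφ2·cosΔλ=0.64111198; θ=atan2(y, x)=-43.8269° <0 so +360° → 316.1731° ≈ 316.2°

Leg 1: dist=7295.2 km, bearing=254.6°
Leg 2: dist=5041.7 km, bearing=172.3°
Leg 3: dist=13649.2 km, bearing=42.5°
Leg 4: dist=7327.6 km, bearing=22.5°
Leg 5: dist=16292.8 km, bearing=159.5°
Leg 6: dist=15116.0 km, bearing=197.4°
Leg 7: dist=6972.5 km, bearing=316.2°
Total: 71695.0 km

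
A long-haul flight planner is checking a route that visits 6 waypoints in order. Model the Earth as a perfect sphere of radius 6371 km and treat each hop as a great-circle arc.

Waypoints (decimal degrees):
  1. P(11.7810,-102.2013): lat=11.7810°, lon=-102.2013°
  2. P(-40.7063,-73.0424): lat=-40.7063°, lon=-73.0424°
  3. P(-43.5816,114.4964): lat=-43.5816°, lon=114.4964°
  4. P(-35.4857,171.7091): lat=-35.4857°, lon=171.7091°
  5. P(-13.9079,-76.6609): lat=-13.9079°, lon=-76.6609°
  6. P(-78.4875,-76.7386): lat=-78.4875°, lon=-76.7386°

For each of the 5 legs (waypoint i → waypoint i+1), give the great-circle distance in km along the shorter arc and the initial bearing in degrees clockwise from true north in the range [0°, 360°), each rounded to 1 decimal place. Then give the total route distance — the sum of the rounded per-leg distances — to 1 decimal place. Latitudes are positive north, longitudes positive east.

Leg 1: φ1=0.2056172, φ2=-0.7104590, Δφ=-0.9160762, Δλ=0.5089188 rad; a=sin²(Δφ/2)+cosφ1·cosφ2·sin²(Δλ/2)=0.2425534916; c=2·atan2(√a, √(1-a))=1.029913480; dist=6371·c=6561.579 ≈ 6561.6 km; running total=6561.6 km
Leg 1 bearing: y=sinΔλ·cosφ2=0.36935340, x=cosφ1·sinφ2-sinφ1·cosφ2·cosΔλ=-0.77360406; θ=atan2(y, x)=154.4781° ≈ 154.5°
Leg 2: φ1=-0.7104590, φ2=-0.7606424, Δφ=-0.0501835, Δλ=3.2731695 rad; a=sin²(Δφ/2)+cosφ1·cosφ2·sin²(Δλ/2)=0.5473916473; c=2·atan2(√a, √(1-a))=1.665722118; dist=6371·c=10612.316 ≈ 10612.3 km; running total=17173.9 km
Leg 2 bearing: y=sinΔλ·cosφ2=-0.09503863, x=cosφ1·sinφ2-sinφ1·cosφ2·cosΔλ=-0.99095095; θ=atan2(y, x)=-174.5217° <0 so +360° → 185.4783° ≈ 185.5°
Leg 3: φ1=-0.7606424, φ2=-0.6193423, Δφ=0.1413001, Δλ=0.9985500 rad; a=sin²(Δφ/2)+cosφ1·cosφ2·sin²(Δλ/2)=0.1401985959; c=2·atan2(√a, √(1-a))=0.767566182; dist=6371·c=4890.164 ≈ 4890.2 km; running total=22064.1 km
Leg 3 bearing: y=sinΔλ·cosφ2=0.68453787, x=cosφ1·sinφ2-sinφ1·cosφ2·cosΔλ=-0.11653195; θ=atan2(y, x)=99.6611° ≈ 99.7°
Leg 4: φ1=-0.6193423, φ2=-0.2427386, Δφ=0.3766037, Δλ=-4.3348743 rad; a=sin²(Δφ/2)+cosφ1·cosφ2·sin²(Δλ/2)=0.5759081715; c=2·atan2(√a, √(1-a))=1.723201985; dist=6371·c=10978.520 ≈ 10978.5 km; running total=33042.6 km
Leg 4 bearing: y=sinΔλ·cosφ2=0.90233133, x=cosφ1·sinφ2-sinφ1·cosφ2·cosΔλ=-0.40342281; θ=atan2(y, x)=114.0889° ≈ 114.1°
Leg 5: φ1=-0.2427386, φ2=-1.3698653, Δφ=-1.1271266, Δλ=-0.0013561 rad; a=sin²(Δφ/2)+cosφ1·cosφ2·sin²(Δλ/2)=0.2853717210; c=2·atan2(√a, √(1-a))=1.127126847; dist=6371·c=7180.925 ≈ 7180.9 km; running total=40223.5 km
Leg 5 bearing: y=sinΔλ·cosφ2=-0.00027066, x=cosφ1·sinφ2-sinφ1·cosφ2·cosΔλ=-0.90318256; θ=atan2(y, x)=-179.9828° <0 so +360° → 180.0172° ≈ 180.0°

Leg 1: dist=6561.6 km, bearing=154.5°
Leg 2: dist=10612.3 km, bearing=185.5°
Leg 3: dist=4890.2 km, bearing=99.7°
Leg 4: dist=10978.5 km, bearing=114.1°
Leg 5: dist=7180.9 km, bearing=180.0°
Total: 40223.5 km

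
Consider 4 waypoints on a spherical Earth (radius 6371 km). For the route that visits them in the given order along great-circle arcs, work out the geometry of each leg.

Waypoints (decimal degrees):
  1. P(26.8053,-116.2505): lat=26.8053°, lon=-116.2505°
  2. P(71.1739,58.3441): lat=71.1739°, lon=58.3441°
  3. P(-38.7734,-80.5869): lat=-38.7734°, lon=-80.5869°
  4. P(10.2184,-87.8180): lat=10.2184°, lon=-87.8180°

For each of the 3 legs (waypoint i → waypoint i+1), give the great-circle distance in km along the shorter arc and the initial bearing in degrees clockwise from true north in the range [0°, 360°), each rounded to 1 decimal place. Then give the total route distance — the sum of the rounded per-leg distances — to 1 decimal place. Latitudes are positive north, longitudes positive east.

Leg 1: dist=9112.1 km, bearing=1.8°
Leg 2: dist=15732.1 km, bearing=304.7°
Leg 3: dist=5499.0 km, bearing=350.6°
Total: 30343.2 km

Leg 1: φ1=0.4678407, φ2=1.2422189, Δφ=0.7743782, Δλ=3.0472506 rad; a=sin²(Δφ/2)+cosφ1·cosφ2·sin²(Δλ/2)=0.4299527998; c=2·atan2(√a, √(1-a))=1.430239572; dist=6371·c=9112.056 ≈ 9112.1 km; running total=9112.1 km
Leg 1 bearing: y=sinΔλ·cosφ2=0.03039874, x=cosφ1·sinφ2-sinφ1·cosφ2·cosΔλ=0.98967140; θ=atan2(y, x)=1.7593° ≈ 1.8°
Leg 2: φ1=1.2422189, φ2=-0.6767235, Δφ=-1.9189424, Δλ=-2.4248034 rad; a=sin²(Δφ/2)+cosφ1·cosφ2·sin²(Δλ/2)=0.8912066246; c=2·atan2(√a, √(1-a))=2.469327856; dist=6371·c=15732.088 ≈ 15732.1 km; running total=24844.2 km
Leg 2 bearing: y=sinΔλ·cosφ2=-0.51219072, x=cosφ1·sinφ2-sinφ1·cosφ2·cosΔλ=0.35424592; θ=atan2(y, x)=-55.3311° <0 so +360° → 304.6689° ≈ 304.7°
Leg 3: φ1=-0.6767235, φ2=0.1783447, Δφ=0.8550682, Δλ=-0.1262065 rad; a=sin²(Δφ/2)+cosφ1·cosφ2·sin²(Δλ/2)=0.1749676861; c=2·atan2(√a, √(1-a))=0.863126843; dist=6371·c=5498.981 ≈ 5499.0 km; running total=30343.2 km
Leg 3 bearing: y=sinΔλ·cosφ2=-0.12387524, x=cosφ1·sinφ2-sinφ1·cosφ2·cosΔλ=0.74971388; θ=atan2(y, x)=-9.3822° <0 so +360° → 350.6178° ≈ 350.6°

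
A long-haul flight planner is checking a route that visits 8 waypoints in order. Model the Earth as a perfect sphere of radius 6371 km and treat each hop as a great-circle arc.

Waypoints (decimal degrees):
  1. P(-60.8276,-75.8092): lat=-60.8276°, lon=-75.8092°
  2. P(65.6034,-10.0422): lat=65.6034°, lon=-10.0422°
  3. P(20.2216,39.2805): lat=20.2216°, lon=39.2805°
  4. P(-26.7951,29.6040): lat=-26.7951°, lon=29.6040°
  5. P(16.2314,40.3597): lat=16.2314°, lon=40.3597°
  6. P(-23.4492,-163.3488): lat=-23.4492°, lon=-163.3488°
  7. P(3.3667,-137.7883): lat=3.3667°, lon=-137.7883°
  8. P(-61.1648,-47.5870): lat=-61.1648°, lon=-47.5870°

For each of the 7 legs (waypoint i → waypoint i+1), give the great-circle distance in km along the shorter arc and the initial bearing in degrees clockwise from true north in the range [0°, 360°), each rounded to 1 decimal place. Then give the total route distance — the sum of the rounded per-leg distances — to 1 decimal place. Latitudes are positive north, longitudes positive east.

Leg 1: φ1=-1.0616419, φ2=1.1449953, Δφ=2.2066372, Δλ=1.1478507 rad; a=sin²(Δφ/2)+cosφ1·cosφ2·sin²(Δλ/2)=0.8562764030; c=2·atan2(√a, √(1-a))=2.363926300; dist=6371·c=15060.574 ≈ 15060.6 km; running total=15060.6 km
Leg 1 bearing: y=sinΔλ·cosφ2=0.37665398, x=cosφ1·sinφ2-sinφ1·cosφ2·cosΔλ=0.59194618; θ=atan2(y, x)=32.4685° ≈ 32.5°
Leg 2: φ1=1.1449953, φ2=0.3529335, Δφ=-0.7920618, Δλ=0.8608435 rad; a=sin²(Δφ/2)+cosφ1·cosφ2·sin²(Δλ/2)=0.2162904061; c=2·atan2(√a, √(1-a))=0.967428094; dist=6371·c=6163.484 ≈ 6163.5 km; running total=21224.1 km
Leg 2 bearing: y=sinΔλ·cosφ2=0.71164742, x=cosφ1·sinφ2-sinφ1·cosφ2·cosΔλ=-0.41423836; θ=atan2(y, x)=120.2030° ≈ 120.2°
Leg 3: φ1=0.3529335, φ2=-0.4676627, Δφ=-0.8205962, Δλ=-0.1688868 rad; a=sin²(Δφ/2)+cosφ1·cosφ2·sin²(Δλ/2)=0.1650659375; c=2·atan2(√a, √(1-a))=0.836765168; dist=6371·c=5331.031 ≈ 5331.0 km; running total=26555.1 km
Leg 3 bearing: y=sinΔλ·cosφ2=-0.15003684, x=cosφ1·sinφ2-sinφ1·cosφ2·cosΔλ=-0.72716273; θ=atan2(y, x)=-168.3417° <0 so +360° → 191.6583° ≈ 191.7°
Leg 4: φ1=-0.4676627, φ2=0.2832914, Δφ=0.7509541, Δλ=0.1877224 rad; a=sin²(Δφ/2)+cosφ1·cosφ2·sin²(Δλ/2)=0.1420092573; c=2·atan2(√a, √(1-a))=0.772767333; dist=6371·c=4923.301 ≈ 4923.3 km; running total=31478.4 km
Leg 4 bearing: y=sinΔλ·cosφ2=0.17918315, x=cosφ1·sinφ2-sinφ1·cosφ2·cosΔλ=0.67473247; θ=atan2(y, x)=14.8723° ≈ 14.9°
Leg 5: φ1=0.2832914, φ2=-0.4092657, Δφ=-0.6925571, Δλ=-3.5553840 rad; a=sin²(Δφ/2)+cosφ1·cosφ2·sin²(Δλ/2)=0.9588674679; c=2·atan2(√a, √(1-a))=2.733136033; dist=6371·c=17412.810 ≈ 17412.8 km; running total=48891.2 km
Leg 5 bearing: y=sinΔλ·cosφ2=0.36887684, x=cosφ1·sinφ2-sinφ1·cosφ2·cosΔλ=-0.14728363; θ=atan2(y, x)=111.7656° ≈ 111.8°
Leg 6: φ1=-0.4092657, φ2=0.0587600, Δφ=0.4680257, Δλ=0.4461149 rad; a=sin²(Δφ/2)+cosφ1·cosφ2·sin²(Δλ/2)=0.0985857170; c=2·atan2(√a, √(1-a))=0.638771904; dist=6371·c=4069.616 ≈ 4069.6 km; running total=52960.8 km
Leg 6 bearing: y=sinΔλ·cosφ2=0.43071927, x=cosφ1·sinφ2-sinφ1·cosφ2·cosΔλ=0.41224654; θ=atan2(y, x)=46.2554° ≈ 46.3°
Leg 7: φ1=0.0587600, φ2=-1.0675271, Δφ=-1.1262871, Δλ=1.5743097 rad; a=sin²(Δφ/2)+cosφ1·cosφ2·sin²(Δλ/2)=0.5265681475; c=2·atan2(√a, √(1-a))=1.623957658; dist=6371·c=10346.234 ≈ 10346.2 km; running total=63307.0 km
Leg 7 bearing: y=sinΔλ·cosφ2=0.48228897, x=cosφ1·sinφ2-sinφ1·cosφ2·cosΔλ=-0.87439916; θ=atan2(y, x)=151.1204° ≈ 151.1°

Leg 1: dist=15060.6 km, bearing=32.5°
Leg 2: dist=6163.5 km, bearing=120.2°
Leg 3: dist=5331.0 km, bearing=191.7°
Leg 4: dist=4923.3 km, bearing=14.9°
Leg 5: dist=17412.8 km, bearing=111.8°
Leg 6: dist=4069.6 km, bearing=46.3°
Leg 7: dist=10346.2 km, bearing=151.1°
Total: 63307.0 km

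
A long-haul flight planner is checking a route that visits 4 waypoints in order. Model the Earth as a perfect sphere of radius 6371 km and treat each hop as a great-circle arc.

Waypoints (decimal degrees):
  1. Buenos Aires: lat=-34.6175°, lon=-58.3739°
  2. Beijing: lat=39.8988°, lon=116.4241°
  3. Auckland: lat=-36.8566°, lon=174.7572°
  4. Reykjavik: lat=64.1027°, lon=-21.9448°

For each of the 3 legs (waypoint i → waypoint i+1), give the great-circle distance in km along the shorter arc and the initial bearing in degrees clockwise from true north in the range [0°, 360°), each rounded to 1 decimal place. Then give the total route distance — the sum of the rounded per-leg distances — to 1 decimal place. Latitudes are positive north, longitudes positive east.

Leg 1: φ1=-0.6041894, φ2=0.6963654, Δφ=1.3005548, Δλ=3.0508006 rad; a=sin²(Δφ/2)+cosφ1·cosφ2·sin²(Δλ/2)=0.9965771854; c=2·atan2(√a, √(1-a))=3.024516150; dist=6371·c=19269.192 ≈ 19269.2 km; running total=19269.2 km
Leg 1 bearing: y=sinΔλ·cosφ2=0.06955804, x=cosφ1·sinφ2-sinφ1·cosφ2·cosΔλ=0.09384068; θ=atan2(y, x)=36.5472° ≈ 36.5°
Leg 2: φ1=0.6963654, φ2=-0.6432690, Δφ=-1.3396344, Δλ=1.0181047 rad; a=sin²(Δφ/2)+cosφ1·cosφ2·sin²(Δλ/2)=0.5312410987; c=2·atan2(√a, √(1-a))=1.633319251; dist=6371·c=10405.877 ≈ 10405.9 km; running total=29675.1 km
Leg 2 bearing: y=sinΔλ·cosφ2=0.68101013, x=cosφ1·sinφ2-sinφ1·cosφ2·cosΔλ=-0.72960344; θ=atan2(y, x)=136.9730° ≈ 137.0°
Leg 3: φ1=-0.6432690, φ2=1.1188032, Δφ=1.7620722, Δλ=-3.4330975 rad; a=sin²(Δφ/2)+cosφ1·cosφ2·sin²(Δλ/2)=0.9371525490; c=2·atan2(√a, √(1-a))=2.634798617; dist=6371·c=16786.302 ≈ 16786.3 km; running total=46461.4 km
Leg 3 bearing: y=sinΔλ·cosφ2=0.12552201, x=cosφ1·sinφ2-sinφ1·cosφ2·cosΔλ=0.46886546; θ=atan2(y, x)=14.9874° ≈ 15.0°

Leg 1: dist=19269.2 km, bearing=36.5°
Leg 2: dist=10405.9 km, bearing=137.0°
Leg 3: dist=16786.3 km, bearing=15.0°
Total: 46461.4 km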